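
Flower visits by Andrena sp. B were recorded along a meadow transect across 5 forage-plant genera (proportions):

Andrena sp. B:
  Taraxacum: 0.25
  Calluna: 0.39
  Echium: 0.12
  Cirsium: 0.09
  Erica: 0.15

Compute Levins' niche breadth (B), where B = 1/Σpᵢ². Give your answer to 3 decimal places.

3.852

Σpᵢ² = 0.25² + 0.39² + 0.12² + 0.09² + 0.15² = 0.0625 + 0.1521 + 0.0144 + 0.0081 + 0.0225 = 0.2596
B = 1 / 0.2596 = 3.85208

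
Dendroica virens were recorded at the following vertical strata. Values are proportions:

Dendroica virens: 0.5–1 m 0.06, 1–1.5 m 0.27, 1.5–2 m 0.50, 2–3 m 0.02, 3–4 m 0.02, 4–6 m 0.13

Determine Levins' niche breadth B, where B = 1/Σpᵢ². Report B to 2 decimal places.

2.91

Σpᵢ² = 0.06² + 0.27² + 0.50² + 0.02² + 0.02² + 0.13² = 0.0036 + 0.0729 + 0.2500 + 0.0004 + 0.0004 + 0.0169 = 0.3442
B = 1 / 0.3442 = 2.9053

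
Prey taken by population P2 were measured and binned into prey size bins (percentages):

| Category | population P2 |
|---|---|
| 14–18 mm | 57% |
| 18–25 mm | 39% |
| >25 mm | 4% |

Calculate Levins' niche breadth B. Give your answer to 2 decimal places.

Convert percentages to proportions (divide by 100).
Σpᵢ² = 0.57² + 0.39² + 0.04² = 0.3249 + 0.1521 + 0.0016 = 0.4786
B = 1 / 0.4786 = 2.0894

2.09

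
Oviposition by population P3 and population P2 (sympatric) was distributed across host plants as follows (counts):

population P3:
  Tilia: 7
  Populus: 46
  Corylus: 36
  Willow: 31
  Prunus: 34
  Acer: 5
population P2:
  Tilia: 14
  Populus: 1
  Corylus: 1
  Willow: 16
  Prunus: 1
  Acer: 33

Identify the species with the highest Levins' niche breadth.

Proportions for population P3 (n=159): 7/159=0.0440, 46/159=0.2893, 36/159=0.2264, 31/159=0.1950, 34/159=0.2138, 5/159=0.0314
Proportions for population P2 (n=66): 14/66=0.2121, 1/66=0.0152, 1/66=0.0152, 16/66=0.2424, 1/66=0.0152, 33/66=0.5000
Σp_P3ᵢ² = 0.0440² + 0.2893² + 0.2264² + 0.1950² + 0.2138² + 0.0314² = 0.001936 + 0.083694 + 0.051257 + 0.038025 + 0.045710 + 0.000986 = 0.221608
B_P3 = 1 / 0.221608 = 4.5125
Σp_P2ᵢ² = 0.2121² + 0.0152² + 0.0152² + 0.2424² + 0.0152² + 0.5000² = 0.044986 + 0.000231 + 0.000231 + 0.058758 + 0.000231 + 0.250000 = 0.354437
B_P2 = 1 / 0.354437 = 2.8214
Highest B → broadest niche (most generalist): population P3 (B = 4.51).

population P3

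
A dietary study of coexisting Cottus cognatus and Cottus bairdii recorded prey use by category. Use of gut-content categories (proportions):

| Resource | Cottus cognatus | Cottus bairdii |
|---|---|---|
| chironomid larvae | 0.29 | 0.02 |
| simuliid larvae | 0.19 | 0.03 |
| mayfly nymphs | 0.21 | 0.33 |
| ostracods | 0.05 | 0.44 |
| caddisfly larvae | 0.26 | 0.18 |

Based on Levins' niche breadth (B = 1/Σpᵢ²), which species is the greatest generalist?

Σp_cognᵢ² = 0.29² + 0.19² + 0.21² + 0.05² + 0.26² = 0.0841 + 0.0361 + 0.0441 + 0.0025 + 0.0676 = 0.2344
B_cogn = 1 / 0.2344 = 4.2662
Σp_bairᵢ² = 0.02² + 0.03² + 0.33² + 0.44² + 0.18² = 0.0004 + 0.0009 + 0.1089 + 0.1936 + 0.0324 = 0.3362
B_bair = 1 / 0.3362 = 2.9744
Highest B → broadest niche (most generalist): Cottus cognatus (B = 4.27).

Cottus cognatus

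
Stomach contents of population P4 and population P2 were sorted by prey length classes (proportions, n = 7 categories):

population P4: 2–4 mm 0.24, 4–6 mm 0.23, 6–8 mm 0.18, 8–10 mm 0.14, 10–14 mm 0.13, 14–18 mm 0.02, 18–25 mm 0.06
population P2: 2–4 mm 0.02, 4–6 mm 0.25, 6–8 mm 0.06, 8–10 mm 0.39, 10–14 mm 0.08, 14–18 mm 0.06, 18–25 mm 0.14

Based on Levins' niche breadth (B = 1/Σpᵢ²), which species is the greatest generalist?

Σp_P4ᵢ² = 0.24² + 0.23² + 0.18² + 0.14² + 0.13² + 0.02² + 0.06² = 0.0576 + 0.0529 + 0.0324 + 0.0196 + 0.0169 + 0.0004 + 0.0036 = 0.1834
B_P4 = 1 / 0.1834 = 5.4526
Σp_P2ᵢ² = 0.02² + 0.25² + 0.06² + 0.39² + 0.08² + 0.06² + 0.14² = 0.0004 + 0.0625 + 0.0036 + 0.1521 + 0.0064 + 0.0036 + 0.0196 = 0.2482
B_P2 = 1 / 0.2482 = 4.0290
Highest B → broadest niche (most generalist): population P4 (B = 5.45).

population P4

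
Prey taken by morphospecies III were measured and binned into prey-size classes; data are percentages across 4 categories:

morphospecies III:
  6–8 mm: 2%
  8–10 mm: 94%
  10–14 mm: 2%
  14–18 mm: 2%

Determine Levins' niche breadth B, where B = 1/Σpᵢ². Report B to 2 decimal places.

Convert percentages to proportions (divide by 100).
Σpᵢ² = 0.02² + 0.94² + 0.02² + 0.02² = 0.0004 + 0.8836 + 0.0004 + 0.0004 = 0.8848
B = 1 / 0.8848 = 1.1302

1.13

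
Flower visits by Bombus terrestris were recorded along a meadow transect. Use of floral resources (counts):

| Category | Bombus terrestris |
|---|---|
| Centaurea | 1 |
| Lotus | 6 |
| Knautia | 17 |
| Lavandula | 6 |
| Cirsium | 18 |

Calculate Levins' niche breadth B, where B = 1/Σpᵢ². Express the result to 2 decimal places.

3.36

Proportions for Bombus terrestris (n=48): 1/48=0.0208, 6/48=0.1250, 17/48=0.3542, 6/48=0.1250, 18/48=0.3750
Σpᵢ² = 0.0208² + 0.1250² + 0.3542² + 0.1250² + 0.3750² = 0.000433 + 0.015625 + 0.125458 + 0.015625 + 0.140625 = 0.297766
B = 1 / 0.297766 = 3.3583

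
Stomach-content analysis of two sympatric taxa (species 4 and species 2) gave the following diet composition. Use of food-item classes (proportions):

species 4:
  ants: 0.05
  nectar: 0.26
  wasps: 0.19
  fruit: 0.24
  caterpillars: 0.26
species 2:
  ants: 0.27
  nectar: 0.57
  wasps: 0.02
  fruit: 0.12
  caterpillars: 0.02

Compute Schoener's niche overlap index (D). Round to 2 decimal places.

Σ|p₁ᵢ − p₂ᵢ| = 0.22 + 0.31 + 0.17 + 0.12 + 0.24 = 1.06
D = 1 − ½ × 1.06 = 1 − 0.530 = 0.4700

0.47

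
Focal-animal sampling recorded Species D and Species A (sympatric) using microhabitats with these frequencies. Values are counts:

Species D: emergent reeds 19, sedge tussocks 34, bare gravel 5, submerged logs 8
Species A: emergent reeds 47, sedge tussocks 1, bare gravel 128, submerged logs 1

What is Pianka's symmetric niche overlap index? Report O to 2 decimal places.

Proportions for Species D (n=66): 19/66=0.2879, 34/66=0.5152, 5/66=0.0758, 8/66=0.1212
Proportions for Species A (n=177): 47/177=0.2655, 1/177=0.0056, 128/177=0.7232, 1/177=0.0056
Σ p₁ᵢp₂ᵢ = 0.076437 + 0.002885 + 0.054819 + 0.000679 = 0.134820
Σp_1ᵢ² = 0.2879² + 0.5152² + 0.0758² + 0.1212² = 0.082886 + 0.265431 + 0.005746 + 0.014689 = 0.368752
Σp_2ᵢ² = 0.2655² + 0.0056² + 0.7232² + 0.0056² = 0.070490 + 0.000031 + 0.523018 + 0.000031 = 0.593570
O = 0.134820 / √(0.368752 × 0.593570) = 0.134820 / 0.4678463 = 0.2882

0.29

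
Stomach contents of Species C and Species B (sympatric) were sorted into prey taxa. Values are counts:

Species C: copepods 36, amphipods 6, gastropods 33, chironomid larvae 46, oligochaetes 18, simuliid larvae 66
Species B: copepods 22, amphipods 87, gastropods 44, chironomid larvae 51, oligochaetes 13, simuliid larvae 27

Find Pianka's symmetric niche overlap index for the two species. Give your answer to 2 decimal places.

Proportions for Species C (n=205): 36/205=0.1756, 6/205=0.0293, 33/205=0.1610, 46/205=0.2244, 18/205=0.0878, 66/205=0.3220
Proportions for Species B (n=244): 22/244=0.0902, 87/244=0.3566, 44/244=0.1803, 51/244=0.2090, 13/244=0.0533, 27/244=0.1107
Σ p₁ᵢp₂ᵢ = 0.015839 + 0.010448 + 0.029028 + 0.046900 + 0.004680 + 0.035645 = 0.142540
Σp_1ᵢ² = 0.1756² + 0.0293² + 0.1610² + 0.2244² + 0.0878² + 0.3220² = 0.030835 + 0.000858 + 0.025921 + 0.050355 + 0.007709 + 0.103684 = 0.219362
Σp_2ᵢ² = 0.0902² + 0.3566² + 0.1803² + 0.2090² + 0.0533² + 0.1107² = 0.008136 + 0.127164 + 0.032508 + 0.043681 + 0.002841 + 0.012254 = 0.226584
O = 0.142540 / √(0.219362 × 0.226584) = 0.142540 / 0.2229438 = 0.6394

0.64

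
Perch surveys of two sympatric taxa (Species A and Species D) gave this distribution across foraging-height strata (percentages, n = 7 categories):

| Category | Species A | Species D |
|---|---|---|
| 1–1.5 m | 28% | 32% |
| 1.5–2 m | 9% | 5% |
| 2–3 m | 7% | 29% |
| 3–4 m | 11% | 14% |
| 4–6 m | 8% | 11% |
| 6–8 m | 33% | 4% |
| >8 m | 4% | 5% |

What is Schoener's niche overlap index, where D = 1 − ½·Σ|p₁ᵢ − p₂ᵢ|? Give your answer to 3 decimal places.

0.670

Convert percentages to proportions (divide by 100).
Σ|p₁ᵢ − p₂ᵢ| = 0.04 + 0.04 + 0.22 + 0.03 + 0.03 + 0.29 + 0.01 = 0.66
D = 1 − ½ × 0.66 = 1 − 0.330 = 0.67000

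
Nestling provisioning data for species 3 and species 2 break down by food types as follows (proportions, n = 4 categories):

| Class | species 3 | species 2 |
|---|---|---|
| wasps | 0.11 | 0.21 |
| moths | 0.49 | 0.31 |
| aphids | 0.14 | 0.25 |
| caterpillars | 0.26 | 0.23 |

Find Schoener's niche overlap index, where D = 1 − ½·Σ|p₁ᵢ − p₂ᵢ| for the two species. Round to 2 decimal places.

Σ|p₁ᵢ − p₂ᵢ| = 0.10 + 0.18 + 0.11 + 0.03 = 0.42
D = 1 − ½ × 0.42 = 1 − 0.210 = 0.7900

0.79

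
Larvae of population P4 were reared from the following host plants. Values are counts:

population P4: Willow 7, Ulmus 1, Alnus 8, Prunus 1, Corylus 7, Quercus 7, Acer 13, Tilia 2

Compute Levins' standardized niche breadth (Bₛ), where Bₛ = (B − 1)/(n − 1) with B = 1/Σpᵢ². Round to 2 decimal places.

Proportions for population P4 (n=46): 7/46=0.1522, 1/46=0.0217, 8/46=0.1739, 1/46=0.0217, 7/46=0.1522, 7/46=0.1522, 13/46=0.2826, 2/46=0.0435
Σpᵢ² = 0.1522² + 0.0217² + 0.1739² + 0.0217² + 0.1522² + 0.1522² + 0.2826² + 0.0435² = 0.023165 + 0.000471 + 0.030241 + 0.000471 + 0.023165 + 0.023165 + 0.079863 + 0.001892 = 0.182433
B = 1 / 0.182433 = 5.4815
Bₛ = (B − 1)/(n − 1) = (5.4815 − 1)/(8 − 1) = 4.4815/7 = 0.6402

0.64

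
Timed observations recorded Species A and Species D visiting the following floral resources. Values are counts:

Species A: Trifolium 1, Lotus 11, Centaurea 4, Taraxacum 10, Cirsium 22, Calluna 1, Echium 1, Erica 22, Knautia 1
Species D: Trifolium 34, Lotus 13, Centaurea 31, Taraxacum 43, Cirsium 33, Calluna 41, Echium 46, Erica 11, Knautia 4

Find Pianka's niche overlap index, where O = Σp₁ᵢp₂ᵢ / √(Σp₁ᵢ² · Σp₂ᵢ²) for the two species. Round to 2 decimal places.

0.54

Proportions for Species A (n=73): 1/73=0.0137, 11/73=0.1507, 4/73=0.0548, 10/73=0.1370, 22/73=0.3014, 1/73=0.0137, 1/73=0.0137, 22/73=0.3014, 1/73=0.0137
Proportions for Species D (n=256): 34/256=0.1328, 13/256=0.0508, 31/256=0.1211, 43/256=0.1680, 33/256=0.1289, 41/256=0.1602, 46/256=0.1797, 11/256=0.0430, 4/256=0.0156
Σ p₁ᵢp₂ᵢ = 0.001819 + 0.007656 + 0.006636 + 0.023016 + 0.038850 + 0.002195 + 0.002462 + 0.012960 + 0.000214 = 0.095808
Σp_1ᵢ² = 0.0137² + 0.1507² + 0.0548² + 0.1370² + 0.3014² + 0.0137² + 0.0137² + 0.3014² + 0.0137² = 0.000188 + 0.022710 + 0.003003 + 0.018769 + 0.090842 + 0.000188 + 0.000188 + 0.090842 + 0.000188 = 0.226918
Σp_2ᵢ² = 0.1328² + 0.0508² + 0.1211² + 0.1680² + 0.1289² + 0.1602² + 0.1797² + 0.0430² + 0.0156² = 0.017636 + 0.002581 + 0.014665 + 0.028224 + 0.016615 + 0.025664 + 0.032292 + 0.001849 + 0.000243 = 0.139769
O = 0.095808 / √(0.226918 × 0.139769) = 0.095808 / 0.1780902 = 0.5380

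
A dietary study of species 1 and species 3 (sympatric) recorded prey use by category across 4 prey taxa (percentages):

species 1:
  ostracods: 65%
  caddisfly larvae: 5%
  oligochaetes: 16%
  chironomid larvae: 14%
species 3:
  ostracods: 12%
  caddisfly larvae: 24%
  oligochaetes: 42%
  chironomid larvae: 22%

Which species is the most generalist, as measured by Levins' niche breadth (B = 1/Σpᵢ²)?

species 3

Convert percentages to proportions (divide by 100).
Σp_1ᵢ² = 0.65² + 0.05² + 0.16² + 0.14² = 0.4225 + 0.0025 + 0.0256 + 0.0196 = 0.4702
B_1 = 1 / 0.4702 = 2.1268
Σp_3ᵢ² = 0.12² + 0.24² + 0.42² + 0.22² = 0.0144 + 0.0576 + 0.1764 + 0.0484 = 0.2968
B_3 = 1 / 0.2968 = 3.3693
Highest B → broadest niche (most generalist): species 3 (B = 3.37).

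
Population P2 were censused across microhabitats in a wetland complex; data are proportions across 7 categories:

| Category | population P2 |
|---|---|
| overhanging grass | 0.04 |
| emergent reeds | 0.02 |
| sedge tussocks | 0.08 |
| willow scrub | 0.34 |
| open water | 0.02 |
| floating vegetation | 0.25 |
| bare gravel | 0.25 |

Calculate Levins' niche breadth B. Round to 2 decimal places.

4.01

Σpᵢ² = 0.04² + 0.02² + 0.08² + 0.34² + 0.02² + 0.25² + 0.25² = 0.0016 + 0.0004 + 0.0064 + 0.1156 + 0.0004 + 0.0625 + 0.0625 = 0.2494
B = 1 / 0.2494 = 4.0096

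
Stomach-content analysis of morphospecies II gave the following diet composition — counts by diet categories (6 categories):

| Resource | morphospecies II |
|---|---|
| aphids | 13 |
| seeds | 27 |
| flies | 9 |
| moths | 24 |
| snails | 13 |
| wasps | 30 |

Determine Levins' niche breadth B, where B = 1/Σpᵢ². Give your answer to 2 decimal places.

5.13

Proportions for morphospecies II (n=116): 13/116=0.1121, 27/116=0.2328, 9/116=0.0776, 24/116=0.2069, 13/116=0.1121, 30/116=0.2586
Σpᵢ² = 0.1121² + 0.2328² + 0.0776² + 0.2069² + 0.1121² + 0.2586² = 0.012566 + 0.054196 + 0.006022 + 0.042808 + 0.012566 + 0.066874 = 0.195032
B = 1 / 0.195032 = 5.1274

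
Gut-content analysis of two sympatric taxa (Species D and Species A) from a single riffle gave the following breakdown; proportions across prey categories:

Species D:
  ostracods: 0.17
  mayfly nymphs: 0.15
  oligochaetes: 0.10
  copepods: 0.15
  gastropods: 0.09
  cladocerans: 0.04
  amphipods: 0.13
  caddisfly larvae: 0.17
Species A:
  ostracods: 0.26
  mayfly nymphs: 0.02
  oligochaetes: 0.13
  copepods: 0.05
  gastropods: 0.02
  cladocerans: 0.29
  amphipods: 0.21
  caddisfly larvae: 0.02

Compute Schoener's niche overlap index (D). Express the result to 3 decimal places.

0.550

Σ|p₁ᵢ − p₂ᵢ| = 0.09 + 0.13 + 0.03 + 0.10 + 0.07 + 0.25 + 0.08 + 0.15 = 0.90
D = 1 − ½ × 0.90 = 1 − 0.450 = 0.55000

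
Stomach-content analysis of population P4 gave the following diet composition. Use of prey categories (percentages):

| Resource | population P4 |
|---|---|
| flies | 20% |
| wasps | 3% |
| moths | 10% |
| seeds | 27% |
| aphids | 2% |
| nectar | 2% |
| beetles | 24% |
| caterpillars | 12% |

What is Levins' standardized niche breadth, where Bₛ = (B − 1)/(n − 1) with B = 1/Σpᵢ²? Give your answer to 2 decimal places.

0.58

Convert percentages to proportions (divide by 100).
Σpᵢ² = 0.20² + 0.03² + 0.10² + 0.27² + 0.02² + 0.02² + 0.24² + 0.12² = 0.0400 + 0.0009 + 0.0100 + 0.0729 + 0.0004 + 0.0004 + 0.0576 + 0.0144 = 0.1966
B = 1 / 0.1966 = 5.0865
Bₛ = (B − 1)/(n − 1) = (5.0865 − 1)/(8 − 1) = 4.0865/7 = 0.5838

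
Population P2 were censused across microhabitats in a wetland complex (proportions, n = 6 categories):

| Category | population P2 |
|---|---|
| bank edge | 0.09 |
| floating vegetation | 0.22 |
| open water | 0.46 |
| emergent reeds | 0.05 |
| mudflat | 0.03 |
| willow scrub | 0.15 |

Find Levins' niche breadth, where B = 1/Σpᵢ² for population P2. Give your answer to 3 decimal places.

3.401

Σpᵢ² = 0.09² + 0.22² + 0.46² + 0.05² + 0.03² + 0.15² = 0.0081 + 0.0484 + 0.2116 + 0.0025 + 0.0009 + 0.0225 = 0.2940
B = 1 / 0.2940 = 3.40136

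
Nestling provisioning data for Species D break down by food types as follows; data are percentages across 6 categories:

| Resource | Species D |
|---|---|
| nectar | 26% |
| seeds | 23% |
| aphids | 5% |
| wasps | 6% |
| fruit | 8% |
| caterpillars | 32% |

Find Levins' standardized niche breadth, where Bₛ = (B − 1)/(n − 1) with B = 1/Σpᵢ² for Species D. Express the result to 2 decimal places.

0.65

Convert percentages to proportions (divide by 100).
Σpᵢ² = 0.26² + 0.23² + 0.05² + 0.06² + 0.08² + 0.32² = 0.0676 + 0.0529 + 0.0025 + 0.0036 + 0.0064 + 0.1024 = 0.2354
B = 1 / 0.2354 = 4.2481
Bₛ = (B − 1)/(n − 1) = (4.2481 − 1)/(6 − 1) = 3.2481/5 = 0.6496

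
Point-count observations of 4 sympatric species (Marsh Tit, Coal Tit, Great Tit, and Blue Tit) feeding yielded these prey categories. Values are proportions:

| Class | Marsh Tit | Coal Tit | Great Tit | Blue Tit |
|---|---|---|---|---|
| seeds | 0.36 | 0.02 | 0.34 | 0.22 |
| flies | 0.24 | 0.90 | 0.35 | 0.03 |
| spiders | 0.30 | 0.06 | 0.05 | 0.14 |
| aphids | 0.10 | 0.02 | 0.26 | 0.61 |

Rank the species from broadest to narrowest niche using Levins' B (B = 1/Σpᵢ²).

Σp_Marsᵢ² = 0.36² + 0.24² + 0.30² + 0.10² = 0.1296 + 0.0576 + 0.0900 + 0.0100 = 0.2872
B_Mars = 1 / 0.2872 = 3.4819
Σp_Coalᵢ² = 0.02² + 0.90² + 0.06² + 0.02² = 0.0004 + 0.8100 + 0.0036 + 0.0004 = 0.8144
B_Coal = 1 / 0.8144 = 1.2279
Σp_Greaᵢ² = 0.34² + 0.35² + 0.05² + 0.26² = 0.1156 + 0.1225 + 0.0025 + 0.0676 = 0.3082
B_Grea = 1 / 0.3082 = 3.2446
Σp_Blueᵢ² = 0.22² + 0.03² + 0.14² + 0.61² = 0.0484 + 0.0009 + 0.0196 + 0.3721 = 0.4410
B_Blue = 1 / 0.4410 = 2.2676
Ranking by B (broadest → narrowest): Marsh Tit (3.48) > Great Tit (3.24) > Blue Tit (2.27) > Coal Tit (1.23)

Marsh Tit > Great Tit > Blue Tit > Coal Tit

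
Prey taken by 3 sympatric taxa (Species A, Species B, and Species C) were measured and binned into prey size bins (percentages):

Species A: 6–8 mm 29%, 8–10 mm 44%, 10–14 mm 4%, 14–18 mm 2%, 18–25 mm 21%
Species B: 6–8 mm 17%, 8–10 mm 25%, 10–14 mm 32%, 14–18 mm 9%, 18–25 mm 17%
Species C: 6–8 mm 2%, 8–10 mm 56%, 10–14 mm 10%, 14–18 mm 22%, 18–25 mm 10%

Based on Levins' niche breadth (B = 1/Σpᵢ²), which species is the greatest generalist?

Species B

Convert percentages to proportions (divide by 100).
Σp_Aᵢ² = 0.29² + 0.44² + 0.04² + 0.02² + 0.21² = 0.0841 + 0.1936 + 0.0016 + 0.0004 + 0.0441 = 0.3238
B_A = 1 / 0.3238 = 3.0883
Σp_Bᵢ² = 0.17² + 0.25² + 0.32² + 0.09² + 0.17² = 0.0289 + 0.0625 + 0.1024 + 0.0081 + 0.0289 = 0.2308
B_B = 1 / 0.2308 = 4.3328
Σp_Cᵢ² = 0.02² + 0.56² + 0.10² + 0.22² + 0.10² = 0.0004 + 0.3136 + 0.0100 + 0.0484 + 0.0100 = 0.3824
B_C = 1 / 0.3824 = 2.6151
Highest B → broadest niche (most generalist): Species B (B = 4.33).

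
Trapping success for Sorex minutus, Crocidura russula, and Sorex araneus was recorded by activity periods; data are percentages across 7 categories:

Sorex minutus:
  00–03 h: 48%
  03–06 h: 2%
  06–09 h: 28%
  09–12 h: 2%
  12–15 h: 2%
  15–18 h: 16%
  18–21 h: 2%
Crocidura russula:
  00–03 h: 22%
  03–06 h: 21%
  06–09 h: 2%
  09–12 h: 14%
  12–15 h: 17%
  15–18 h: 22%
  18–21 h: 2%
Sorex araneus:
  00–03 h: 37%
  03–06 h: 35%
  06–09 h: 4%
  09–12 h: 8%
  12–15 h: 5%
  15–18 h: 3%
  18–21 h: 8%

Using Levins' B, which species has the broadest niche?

Crocidura russula

Convert percentages to proportions (divide by 100).
Σp_minuᵢ² = 0.48² + 0.02² + 0.28² + 0.02² + 0.02² + 0.16² + 0.02² = 0.2304 + 0.0004 + 0.0784 + 0.0004 + 0.0004 + 0.0256 + 0.0004 = 0.3360
B_minu = 1 / 0.3360 = 2.9762
Σp_russᵢ² = 0.22² + 0.21² + 0.02² + 0.14² + 0.17² + 0.22² + 0.02² = 0.0484 + 0.0441 + 0.0004 + 0.0196 + 0.0289 + 0.0484 + 0.0004 = 0.1902
B_russ = 1 / 0.1902 = 5.2576
Σp_aranᵢ² = 0.37² + 0.35² + 0.04² + 0.08² + 0.05² + 0.03² + 0.08² = 0.1369 + 0.1225 + 0.0016 + 0.0064 + 0.0025 + 0.0009 + 0.0064 = 0.2772
B_aran = 1 / 0.2772 = 3.6075
Highest B → broadest niche (most generalist): Crocidura russula (B = 5.26).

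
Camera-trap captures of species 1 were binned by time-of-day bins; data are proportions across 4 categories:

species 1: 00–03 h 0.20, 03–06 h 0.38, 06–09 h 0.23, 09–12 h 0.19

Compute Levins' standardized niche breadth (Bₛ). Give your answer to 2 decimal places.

0.89

Σpᵢ² = 0.20² + 0.38² + 0.23² + 0.19² = 0.0400 + 0.1444 + 0.0529 + 0.0361 = 0.2734
B = 1 / 0.2734 = 3.6576
Bₛ = (B − 1)/(n − 1) = (3.6576 − 1)/(4 − 1) = 2.6576/3 = 0.8859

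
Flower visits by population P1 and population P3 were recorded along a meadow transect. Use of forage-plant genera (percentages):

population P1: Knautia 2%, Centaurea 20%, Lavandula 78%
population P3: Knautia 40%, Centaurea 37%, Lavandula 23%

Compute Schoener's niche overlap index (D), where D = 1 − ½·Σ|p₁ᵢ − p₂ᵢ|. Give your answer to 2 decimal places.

Convert percentages to proportions (divide by 100).
Σ|p₁ᵢ − p₂ᵢ| = 0.38 + 0.17 + 0.55 = 1.10
D = 1 − ½ × 1.10 = 1 − 0.550 = 0.4500

0.45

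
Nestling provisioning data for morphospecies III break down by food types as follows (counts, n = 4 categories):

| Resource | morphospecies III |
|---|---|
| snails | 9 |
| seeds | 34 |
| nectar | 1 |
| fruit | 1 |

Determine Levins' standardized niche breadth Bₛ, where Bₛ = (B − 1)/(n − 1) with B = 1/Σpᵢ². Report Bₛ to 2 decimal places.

Proportions for morphospecies III (n=45): 9/45=0.2000, 34/45=0.7556, 1/45=0.0222, 1/45=0.0222
Σpᵢ² = 0.2000² + 0.7556² + 0.0222² + 0.0222² = 0.040000 + 0.570931 + 0.000493 + 0.000493 = 0.611917
B = 1 / 0.611917 = 1.6342
Bₛ = (B − 1)/(n − 1) = (1.6342 − 1)/(4 − 1) = 0.6342/3 = 0.2114

0.21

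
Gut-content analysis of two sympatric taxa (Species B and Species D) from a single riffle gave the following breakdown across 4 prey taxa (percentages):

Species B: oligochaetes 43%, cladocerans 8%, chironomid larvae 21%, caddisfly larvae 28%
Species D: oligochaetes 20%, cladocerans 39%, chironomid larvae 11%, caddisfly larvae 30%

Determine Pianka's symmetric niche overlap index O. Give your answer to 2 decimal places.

0.74

Convert percentages to proportions (divide by 100).
Σ p₁ᵢp₂ᵢ = 0.0860 + 0.0312 + 0.0231 + 0.0840 = 0.2243
Σp_1ᵢ² = 0.43² + 0.08² + 0.21² + 0.28² = 0.1849 + 0.0064 + 0.0441 + 0.0784 = 0.3138
Σp_2ᵢ² = 0.20² + 0.39² + 0.11² + 0.30² = 0.0400 + 0.1521 + 0.0121 + 0.0900 = 0.2942
O = 0.2243 / √(0.3138 × 0.2942) = 0.2243 / 0.30384 = 0.7382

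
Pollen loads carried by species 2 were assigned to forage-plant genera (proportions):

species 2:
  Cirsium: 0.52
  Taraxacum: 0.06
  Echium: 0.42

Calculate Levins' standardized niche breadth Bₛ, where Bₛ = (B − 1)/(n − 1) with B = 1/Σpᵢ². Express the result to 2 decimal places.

Σpᵢ² = 0.52² + 0.06² + 0.42² = 0.2704 + 0.0036 + 0.1764 = 0.4504
B = 1 / 0.4504 = 2.2202
Bₛ = (B − 1)/(n − 1) = (2.2202 − 1)/(3 − 1) = 1.2202/2 = 0.6101

0.61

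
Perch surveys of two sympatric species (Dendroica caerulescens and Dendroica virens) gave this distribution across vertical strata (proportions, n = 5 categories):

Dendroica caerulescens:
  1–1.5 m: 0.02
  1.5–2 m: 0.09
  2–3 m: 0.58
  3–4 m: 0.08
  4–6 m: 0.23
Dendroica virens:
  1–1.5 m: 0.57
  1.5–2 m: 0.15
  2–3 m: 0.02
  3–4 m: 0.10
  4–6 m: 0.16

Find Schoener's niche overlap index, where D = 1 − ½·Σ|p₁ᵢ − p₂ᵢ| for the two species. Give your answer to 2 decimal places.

Σ|p₁ᵢ − p₂ᵢ| = 0.55 + 0.06 + 0.56 + 0.02 + 0.07 = 1.26
D = 1 − ½ × 1.26 = 1 − 0.630 = 0.3700

0.37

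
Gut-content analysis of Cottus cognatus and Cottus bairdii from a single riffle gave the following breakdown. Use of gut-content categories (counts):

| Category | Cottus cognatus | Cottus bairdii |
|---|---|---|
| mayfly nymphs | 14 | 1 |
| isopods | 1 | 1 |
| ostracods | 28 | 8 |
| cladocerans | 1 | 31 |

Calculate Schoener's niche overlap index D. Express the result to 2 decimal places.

0.26

Proportions for Cottus cognatus (n=44): 14/44=0.3182, 1/44=0.0227, 28/44=0.6364, 1/44=0.0227
Proportions for Cottus bairdii (n=41): 1/41=0.0244, 1/41=0.0244, 8/41=0.1951, 31/41=0.7561
Σ|p₁ᵢ − p₂ᵢ| = 0.2938 + 0.0017 + 0.4413 + 0.7334 = 1.4702
D = 1 − ½ × 1.4702 = 1 − 0.73510 = 0.26490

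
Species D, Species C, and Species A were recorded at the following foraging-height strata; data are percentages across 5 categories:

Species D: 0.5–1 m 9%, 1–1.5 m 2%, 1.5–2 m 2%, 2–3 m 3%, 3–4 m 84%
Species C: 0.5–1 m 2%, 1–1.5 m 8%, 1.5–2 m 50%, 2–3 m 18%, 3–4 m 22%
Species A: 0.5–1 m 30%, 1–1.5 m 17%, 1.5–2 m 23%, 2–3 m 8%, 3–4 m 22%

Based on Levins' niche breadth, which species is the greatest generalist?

Convert percentages to proportions (divide by 100).
Σp_Dᵢ² = 0.09² + 0.02² + 0.02² + 0.03² + 0.84² = 0.0081 + 0.0004 + 0.0004 + 0.0009 + 0.7056 = 0.7154
B_D = 1 / 0.7154 = 1.3978
Σp_Cᵢ² = 0.02² + 0.08² + 0.50² + 0.18² + 0.22² = 0.0004 + 0.0064 + 0.2500 + 0.0324 + 0.0484 = 0.3376
B_C = 1 / 0.3376 = 2.9621
Σp_Aᵢ² = 0.30² + 0.17² + 0.23² + 0.08² + 0.22² = 0.0900 + 0.0289 + 0.0529 + 0.0064 + 0.0484 = 0.2266
B_A = 1 / 0.2266 = 4.4131
Highest B → broadest niche (most generalist): Species A (B = 4.41).

Species A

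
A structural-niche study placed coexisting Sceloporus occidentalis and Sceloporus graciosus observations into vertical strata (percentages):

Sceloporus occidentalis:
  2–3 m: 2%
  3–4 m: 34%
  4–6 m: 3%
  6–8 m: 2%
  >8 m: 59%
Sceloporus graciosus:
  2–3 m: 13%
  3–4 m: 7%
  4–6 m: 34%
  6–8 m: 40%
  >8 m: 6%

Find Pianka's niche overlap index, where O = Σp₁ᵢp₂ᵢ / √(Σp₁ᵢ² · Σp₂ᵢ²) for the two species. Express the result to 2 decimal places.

Convert percentages to proportions (divide by 100).
Σ p₁ᵢp₂ᵢ = 0.0026 + 0.0238 + 0.0102 + 0.0080 + 0.0354 = 0.0800
Σp_1ᵢ² = 0.02² + 0.34² + 0.03² + 0.02² + 0.59² = 0.0004 + 0.1156 + 0.0009 + 0.0004 + 0.3481 = 0.4654
Σp_2ᵢ² = 0.13² + 0.07² + 0.34² + 0.40² + 0.06² = 0.0169 + 0.0049 + 0.1156 + 0.1600 + 0.0036 = 0.3010
O = 0.0800 / √(0.4654 × 0.3010) = 0.0800 / 0.37428 = 0.2137

0.21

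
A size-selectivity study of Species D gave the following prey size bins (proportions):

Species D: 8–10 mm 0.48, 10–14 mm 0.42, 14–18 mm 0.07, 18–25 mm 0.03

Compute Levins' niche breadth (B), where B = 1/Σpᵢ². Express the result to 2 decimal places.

2.42

Σpᵢ² = 0.48² + 0.42² + 0.07² + 0.03² = 0.2304 + 0.1764 + 0.0049 + 0.0009 = 0.4126
B = 1 / 0.4126 = 2.4237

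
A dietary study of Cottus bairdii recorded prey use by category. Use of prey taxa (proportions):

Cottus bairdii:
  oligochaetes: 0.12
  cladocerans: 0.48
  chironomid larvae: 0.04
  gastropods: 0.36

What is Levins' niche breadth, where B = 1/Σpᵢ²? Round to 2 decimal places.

Σpᵢ² = 0.12² + 0.48² + 0.04² + 0.36² = 0.0144 + 0.2304 + 0.0016 + 0.1296 = 0.3760
B = 1 / 0.3760 = 2.6596

2.66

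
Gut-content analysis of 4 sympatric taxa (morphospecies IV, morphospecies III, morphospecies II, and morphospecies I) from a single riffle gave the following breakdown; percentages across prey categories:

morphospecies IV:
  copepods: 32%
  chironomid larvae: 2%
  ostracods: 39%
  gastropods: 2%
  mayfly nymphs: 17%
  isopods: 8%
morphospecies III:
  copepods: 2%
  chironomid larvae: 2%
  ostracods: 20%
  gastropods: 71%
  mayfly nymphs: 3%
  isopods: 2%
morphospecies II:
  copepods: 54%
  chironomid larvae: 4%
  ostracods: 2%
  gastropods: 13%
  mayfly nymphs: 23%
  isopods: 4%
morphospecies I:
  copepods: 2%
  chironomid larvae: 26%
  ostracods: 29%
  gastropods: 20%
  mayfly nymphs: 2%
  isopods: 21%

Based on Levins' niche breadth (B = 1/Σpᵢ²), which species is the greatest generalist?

Convert percentages to proportions (divide by 100).
Σp_IVᵢ² = 0.32² + 0.02² + 0.39² + 0.02² + 0.17² + 0.08² = 0.1024 + 0.0004 + 0.1521 + 0.0004 + 0.0289 + 0.0064 = 0.2906
B_IV = 1 / 0.2906 = 3.4412
Σp_IIIᵢ² = 0.02² + 0.02² + 0.20² + 0.71² + 0.03² + 0.02² = 0.0004 + 0.0004 + 0.0400 + 0.5041 + 0.0009 + 0.0004 = 0.5462
B_III = 1 / 0.5462 = 1.8308
Σp_IIᵢ² = 0.54² + 0.04² + 0.02² + 0.13² + 0.23² + 0.04² = 0.2916 + 0.0016 + 0.0004 + 0.0169 + 0.0529 + 0.0016 = 0.3650
B_II = 1 / 0.3650 = 2.7397
Σp_Iᵢ² = 0.02² + 0.26² + 0.29² + 0.20² + 0.02² + 0.21² = 0.0004 + 0.0676 + 0.0841 + 0.0400 + 0.0004 + 0.0441 = 0.2366
B_I = 1 / 0.2366 = 4.2265
Highest B → broadest niche (most generalist): morphospecies I (B = 4.23).

morphospecies I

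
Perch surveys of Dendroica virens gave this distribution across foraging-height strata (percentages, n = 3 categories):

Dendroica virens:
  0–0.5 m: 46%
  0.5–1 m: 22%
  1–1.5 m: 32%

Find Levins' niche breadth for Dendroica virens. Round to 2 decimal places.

2.76

Convert percentages to proportions (divide by 100).
Σpᵢ² = 0.46² + 0.22² + 0.32² = 0.2116 + 0.0484 + 0.1024 = 0.3624
B = 1 / 0.3624 = 2.7594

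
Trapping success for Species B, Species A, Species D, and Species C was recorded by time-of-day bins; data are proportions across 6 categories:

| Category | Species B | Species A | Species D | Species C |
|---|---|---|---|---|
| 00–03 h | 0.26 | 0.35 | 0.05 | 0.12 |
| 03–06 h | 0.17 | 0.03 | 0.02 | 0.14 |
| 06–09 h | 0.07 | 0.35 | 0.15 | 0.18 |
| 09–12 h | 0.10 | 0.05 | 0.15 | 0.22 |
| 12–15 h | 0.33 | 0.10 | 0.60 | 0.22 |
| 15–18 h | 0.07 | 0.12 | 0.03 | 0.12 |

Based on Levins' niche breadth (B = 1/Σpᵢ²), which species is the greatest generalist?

Species C

Σp_Bᵢ² = 0.26² + 0.17² + 0.07² + 0.10² + 0.33² + 0.07² = 0.0676 + 0.0289 + 0.0049 + 0.0100 + 0.1089 + 0.0049 = 0.2252
B_B = 1 / 0.2252 = 4.4405
Σp_Aᵢ² = 0.35² + 0.03² + 0.35² + 0.05² + 0.10² + 0.12² = 0.1225 + 0.0009 + 0.1225 + 0.0025 + 0.0100 + 0.0144 = 0.2728
B_A = 1 / 0.2728 = 3.6657
Σp_Dᵢ² = 0.05² + 0.02² + 0.15² + 0.15² + 0.60² + 0.03² = 0.0025 + 0.0004 + 0.0225 + 0.0225 + 0.3600 + 0.0009 = 0.4088
B_D = 1 / 0.4088 = 2.4462
Σp_Cᵢ² = 0.12² + 0.14² + 0.18² + 0.22² + 0.22² + 0.12² = 0.0144 + 0.0196 + 0.0324 + 0.0484 + 0.0484 + 0.0144 = 0.1776
B_C = 1 / 0.1776 = 5.6306
Highest B → broadest niche (most generalist): Species C (B = 5.63).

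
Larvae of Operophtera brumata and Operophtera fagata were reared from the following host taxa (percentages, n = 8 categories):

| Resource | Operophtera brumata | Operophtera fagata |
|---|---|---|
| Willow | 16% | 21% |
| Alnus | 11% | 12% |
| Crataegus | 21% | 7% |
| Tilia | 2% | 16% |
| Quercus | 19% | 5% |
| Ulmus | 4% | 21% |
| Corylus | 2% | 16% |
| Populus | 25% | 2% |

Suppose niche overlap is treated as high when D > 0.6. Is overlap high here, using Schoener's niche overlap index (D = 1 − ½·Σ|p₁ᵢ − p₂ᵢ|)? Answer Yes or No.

Convert percentages to proportions (divide by 100).
Σ|p₁ᵢ − p₂ᵢ| = 0.05 + 0.01 + 0.14 + 0.14 + 0.14 + 0.17 + 0.14 + 0.23 = 1.02
D = 1 − ½ × 1.02 = 1 − 0.510 = 0.4900
D = 0.4900 < 0.6 → No.

No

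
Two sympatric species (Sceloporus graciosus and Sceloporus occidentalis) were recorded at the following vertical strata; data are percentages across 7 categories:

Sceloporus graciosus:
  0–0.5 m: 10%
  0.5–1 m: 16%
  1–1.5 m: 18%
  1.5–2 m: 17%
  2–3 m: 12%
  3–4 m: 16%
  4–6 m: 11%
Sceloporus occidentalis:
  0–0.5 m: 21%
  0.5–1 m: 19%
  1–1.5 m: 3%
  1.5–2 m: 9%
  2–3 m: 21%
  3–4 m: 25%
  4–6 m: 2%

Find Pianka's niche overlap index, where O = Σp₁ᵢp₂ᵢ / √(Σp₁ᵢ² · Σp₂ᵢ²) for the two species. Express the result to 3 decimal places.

0.816

Convert percentages to proportions (divide by 100).
Σ p₁ᵢp₂ᵢ = 0.0210 + 0.0304 + 0.0054 + 0.0153 + 0.0252 + 0.0400 + 0.0022 = 0.1395
Σp_1ᵢ² = 0.10² + 0.16² + 0.18² + 0.17² + 0.12² + 0.16² + 0.11² = 0.0100 + 0.0256 + 0.0324 + 0.0289 + 0.0144 + 0.0256 + 0.0121 = 0.1490
Σp_2ᵢ² = 0.21² + 0.19² + 0.03² + 0.09² + 0.21² + 0.25² + 0.02² = 0.0441 + 0.0361 + 0.0009 + 0.0081 + 0.0441 + 0.0625 + 0.0004 = 0.1962
O = 0.1395 / √(0.1490 × 0.1962) = 0.1395 / 0.170979 = 0.81589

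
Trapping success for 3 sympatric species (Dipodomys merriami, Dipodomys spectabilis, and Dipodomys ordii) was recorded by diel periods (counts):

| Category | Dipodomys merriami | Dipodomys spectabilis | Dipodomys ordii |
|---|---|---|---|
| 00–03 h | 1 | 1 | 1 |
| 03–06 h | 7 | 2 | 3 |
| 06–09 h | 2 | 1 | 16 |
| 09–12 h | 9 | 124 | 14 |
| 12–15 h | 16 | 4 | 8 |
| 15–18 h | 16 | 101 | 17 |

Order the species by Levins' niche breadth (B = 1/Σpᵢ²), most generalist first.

Proportions for Dipodomys merriami (n=51): 1/51=0.0196, 7/51=0.1373, 2/51=0.0392, 9/51=0.1765, 16/51=0.3137, 16/51=0.3137
Proportions for Dipodomys spectabilis (n=233): 1/233=0.0043, 2/233=0.0086, 1/233=0.0043, 124/233=0.5322, 4/233=0.0172, 101/233=0.4335
Proportions for Dipodomys ordii (n=59): 1/59=0.0169, 3/59=0.0508, 16/59=0.2712, 14/59=0.2373, 8/59=0.1356, 17/59=0.2881
Σp_merrᵢ² = 0.0196² + 0.1373² + 0.0392² + 0.1765² + 0.3137² + 0.3137² = 0.000384 + 0.018851 + 0.001537 + 0.031152 + 0.098408 + 0.098408 = 0.248740
B_merr = 1 / 0.248740 = 4.0203
Σp_specᵢ² = 0.0043² + 0.0086² + 0.0043² + 0.5322² + 0.0172² + 0.4335² = 0.000018 + 0.000074 + 0.000018 + 0.283237 + 0.000296 + 0.187922 = 0.471565
B_spec = 1 / 0.471565 = 2.1206
Σp_ordiᵢ² = 0.0169² + 0.0508² + 0.2712² + 0.2373² + 0.1356² + 0.2881² = 0.000286 + 0.002581 + 0.073549 + 0.056311 + 0.018387 + 0.083002 = 0.234116
B_ordi = 1 / 0.234116 = 4.2714
Ranking by B (broadest → narrowest): Dipodomys ordii (4.27) > Dipodomys merriami (4.02) > Dipodomys spectabilis (2.12)

Dipodomys ordii > Dipodomys merriami > Dipodomys spectabilis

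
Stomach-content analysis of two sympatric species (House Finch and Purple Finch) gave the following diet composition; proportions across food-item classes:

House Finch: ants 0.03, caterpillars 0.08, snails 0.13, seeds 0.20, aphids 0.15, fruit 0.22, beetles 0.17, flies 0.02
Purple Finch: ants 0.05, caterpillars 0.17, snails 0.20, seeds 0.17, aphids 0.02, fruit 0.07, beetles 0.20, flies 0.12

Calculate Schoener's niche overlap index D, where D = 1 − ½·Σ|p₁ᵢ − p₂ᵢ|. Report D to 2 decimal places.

0.69

Σ|p₁ᵢ − p₂ᵢ| = 0.02 + 0.09 + 0.07 + 0.03 + 0.13 + 0.15 + 0.03 + 0.10 = 0.62
D = 1 − ½ × 0.62 = 1 − 0.310 = 0.6900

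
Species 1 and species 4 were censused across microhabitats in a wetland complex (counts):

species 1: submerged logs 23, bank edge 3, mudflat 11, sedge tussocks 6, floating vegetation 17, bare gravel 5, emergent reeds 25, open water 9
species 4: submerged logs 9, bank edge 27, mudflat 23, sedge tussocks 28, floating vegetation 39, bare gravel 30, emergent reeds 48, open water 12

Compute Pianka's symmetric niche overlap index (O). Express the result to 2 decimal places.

0.82

Proportions for species 1 (n=99): 23/99=0.2323, 3/99=0.0303, 11/99=0.1111, 6/99=0.0606, 17/99=0.1717, 5/99=0.0505, 25/99=0.2525, 9/99=0.0909
Proportions for species 4 (n=216): 9/216=0.0417, 27/216=0.1250, 23/216=0.1065, 28/216=0.1296, 39/216=0.1806, 30/216=0.1389, 48/216=0.2222, 12/216=0.0556
Σ p₁ᵢp₂ᵢ = 0.009687 + 0.003788 + 0.011832 + 0.007854 + 0.031009 + 0.007014 + 0.056106 + 0.005054 = 0.132344
Σp_1ᵢ² = 0.2323² + 0.0303² + 0.1111² + 0.0606² + 0.1717² + 0.0505² + 0.2525² + 0.0909² = 0.053963 + 0.000918 + 0.012343 + 0.003672 + 0.029481 + 0.002550 + 0.063756 + 0.008263 = 0.174946
Σp_2ᵢ² = 0.0417² + 0.1250² + 0.1065² + 0.1296² + 0.1806² + 0.1389² + 0.2222² + 0.0556² = 0.001739 + 0.015625 + 0.011342 + 0.016796 + 0.032616 + 0.019293 + 0.049373 + 0.003091 = 0.149875
O = 0.132344 / √(0.174946 × 0.149875) = 0.132344 / 0.1619260 = 0.8173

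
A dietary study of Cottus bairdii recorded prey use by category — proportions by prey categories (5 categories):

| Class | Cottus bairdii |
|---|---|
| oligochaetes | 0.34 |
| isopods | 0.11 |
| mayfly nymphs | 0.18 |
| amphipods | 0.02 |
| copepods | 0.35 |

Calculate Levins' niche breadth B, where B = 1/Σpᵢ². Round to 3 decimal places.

3.534

Σpᵢ² = 0.34² + 0.11² + 0.18² + 0.02² + 0.35² = 0.1156 + 0.0121 + 0.0324 + 0.0004 + 0.1225 = 0.2830
B = 1 / 0.2830 = 3.53357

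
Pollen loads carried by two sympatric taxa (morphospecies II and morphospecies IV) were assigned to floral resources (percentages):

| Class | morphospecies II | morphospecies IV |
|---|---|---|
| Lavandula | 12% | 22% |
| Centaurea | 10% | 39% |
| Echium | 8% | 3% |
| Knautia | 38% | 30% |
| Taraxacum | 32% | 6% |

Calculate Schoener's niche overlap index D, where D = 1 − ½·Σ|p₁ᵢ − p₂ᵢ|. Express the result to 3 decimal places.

0.610

Convert percentages to proportions (divide by 100).
Σ|p₁ᵢ − p₂ᵢ| = 0.10 + 0.29 + 0.05 + 0.08 + 0.26 = 0.78
D = 1 − ½ × 0.78 = 1 − 0.390 = 0.61000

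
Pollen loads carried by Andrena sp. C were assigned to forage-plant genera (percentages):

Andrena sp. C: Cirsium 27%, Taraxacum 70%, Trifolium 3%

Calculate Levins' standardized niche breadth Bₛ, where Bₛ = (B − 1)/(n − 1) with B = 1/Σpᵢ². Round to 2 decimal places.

0.39

Convert percentages to proportions (divide by 100).
Σpᵢ² = 0.27² + 0.70² + 0.03² = 0.0729 + 0.4900 + 0.0009 = 0.5638
B = 1 / 0.5638 = 1.7737
Bₛ = (B − 1)/(n − 1) = (1.7737 − 1)/(3 − 1) = 0.7737/2 = 0.3869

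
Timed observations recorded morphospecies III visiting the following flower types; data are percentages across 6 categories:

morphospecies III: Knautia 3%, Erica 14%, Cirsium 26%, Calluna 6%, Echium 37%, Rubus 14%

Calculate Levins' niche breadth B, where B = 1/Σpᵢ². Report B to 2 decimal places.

4.03

Convert percentages to proportions (divide by 100).
Σpᵢ² = 0.03² + 0.14² + 0.26² + 0.06² + 0.37² + 0.14² = 0.0009 + 0.0196 + 0.0676 + 0.0036 + 0.1369 + 0.0196 = 0.2482
B = 1 / 0.2482 = 4.0290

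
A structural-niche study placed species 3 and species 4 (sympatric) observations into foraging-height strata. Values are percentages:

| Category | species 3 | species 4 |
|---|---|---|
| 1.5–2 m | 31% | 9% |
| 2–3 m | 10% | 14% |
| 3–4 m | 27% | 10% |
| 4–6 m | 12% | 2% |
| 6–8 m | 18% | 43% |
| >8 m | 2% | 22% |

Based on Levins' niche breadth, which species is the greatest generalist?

species 3

Convert percentages to proportions (divide by 100).
Σp_3ᵢ² = 0.31² + 0.10² + 0.27² + 0.12² + 0.18² + 0.02² = 0.0961 + 0.0100 + 0.0729 + 0.0144 + 0.0324 + 0.0004 = 0.2262
B_3 = 1 / 0.2262 = 4.4209
Σp_4ᵢ² = 0.09² + 0.14² + 0.10² + 0.02² + 0.43² + 0.22² = 0.0081 + 0.0196 + 0.0100 + 0.0004 + 0.1849 + 0.0484 = 0.2714
B_4 = 1 / 0.2714 = 3.6846
Highest B → broadest niche (most generalist): species 3 (B = 4.42).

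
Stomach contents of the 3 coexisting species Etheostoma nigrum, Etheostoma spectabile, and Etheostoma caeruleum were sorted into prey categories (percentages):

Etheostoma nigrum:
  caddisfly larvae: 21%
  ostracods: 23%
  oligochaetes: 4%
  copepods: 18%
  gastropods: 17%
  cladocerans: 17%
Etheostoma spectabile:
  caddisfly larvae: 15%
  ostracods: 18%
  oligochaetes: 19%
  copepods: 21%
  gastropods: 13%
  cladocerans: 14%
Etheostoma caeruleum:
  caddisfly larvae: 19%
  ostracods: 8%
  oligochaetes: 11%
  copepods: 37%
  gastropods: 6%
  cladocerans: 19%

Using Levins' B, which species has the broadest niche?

Convert percentages to proportions (divide by 100).
Σp_nigrᵢ² = 0.21² + 0.23² + 0.04² + 0.18² + 0.17² + 0.17² = 0.0441 + 0.0529 + 0.0016 + 0.0324 + 0.0289 + 0.0289 = 0.1888
B_nigr = 1 / 0.1888 = 5.2966
Σp_specᵢ² = 0.15² + 0.18² + 0.19² + 0.21² + 0.13² + 0.14² = 0.0225 + 0.0324 + 0.0361 + 0.0441 + 0.0169 + 0.0196 = 0.1716
B_spec = 1 / 0.1716 = 5.8275
Σp_caerᵢ² = 0.19² + 0.08² + 0.11² + 0.37² + 0.06² + 0.19² = 0.0361 + 0.0064 + 0.0121 + 0.1369 + 0.0036 + 0.0361 = 0.2312
B_caer = 1 / 0.2312 = 4.3253
Highest B → broadest niche (most generalist): Etheostoma spectabile (B = 5.83).

Etheostoma spectabile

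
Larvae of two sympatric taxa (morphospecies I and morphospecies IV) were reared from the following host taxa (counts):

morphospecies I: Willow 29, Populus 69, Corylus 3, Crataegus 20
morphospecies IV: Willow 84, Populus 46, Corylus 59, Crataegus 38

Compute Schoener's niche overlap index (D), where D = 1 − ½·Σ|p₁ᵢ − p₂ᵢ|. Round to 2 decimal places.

Proportions for morphospecies I (n=121): 29/121=0.2397, 69/121=0.5702, 3/121=0.0248, 20/121=0.1653
Proportions for morphospecies IV (n=227): 84/227=0.3700, 46/227=0.2026, 59/227=0.2599, 38/227=0.1674
Σ|p₁ᵢ − p₂ᵢ| = 0.1303 + 0.3676 + 0.2351 + 0.0021 = 0.7351
D = 1 − ½ × 0.7351 = 1 − 0.36755 = 0.63245

0.63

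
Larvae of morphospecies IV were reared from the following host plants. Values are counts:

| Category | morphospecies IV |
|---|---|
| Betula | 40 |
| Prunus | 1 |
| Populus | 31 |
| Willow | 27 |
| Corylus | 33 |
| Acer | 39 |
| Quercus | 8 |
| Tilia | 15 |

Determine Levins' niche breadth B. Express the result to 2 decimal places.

6.08

Proportions for morphospecies IV (n=194): 40/194=0.2062, 1/194=0.0052, 31/194=0.1598, 27/194=0.1392, 33/194=0.1701, 39/194=0.2010, 8/194=0.0412, 15/194=0.0773
Σpᵢ² = 0.2062² + 0.0052² + 0.1598² + 0.1392² + 0.1701² + 0.2010² + 0.0412² + 0.0773² = 0.042518 + 0.000027 + 0.025536 + 0.019377 + 0.028934 + 0.040401 + 0.001697 + 0.005975 = 0.164465
B = 1 / 0.164465 = 6.0803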